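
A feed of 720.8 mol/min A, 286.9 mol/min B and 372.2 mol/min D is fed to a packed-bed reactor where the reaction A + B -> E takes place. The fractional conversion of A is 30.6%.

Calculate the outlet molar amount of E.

A reacted = 0.306 × 720.8 = 220.6 mol/min; ν_A = −1, so ξ = 220.6/1 = 220.6 mol/min.
Outlet amounts (n = n₀ + ν ξ):
  A: 720.8 − 1(220.6) = 500.2
  B: 286.9 − 1(220.6) = 66.34
  E: 0 + 1(220.6) = 220.6
  D: 372.2 (inert)

221 mol/min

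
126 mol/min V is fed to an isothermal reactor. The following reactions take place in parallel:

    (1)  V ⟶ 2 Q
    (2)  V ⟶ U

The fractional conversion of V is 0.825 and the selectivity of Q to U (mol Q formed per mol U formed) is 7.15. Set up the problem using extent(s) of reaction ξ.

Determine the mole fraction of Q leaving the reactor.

Conversion of V: V consumed = 0.825 × 126 = 103.9 mol/min = 1ξ₁ + 1ξ₂.
Selectivity: 2ξ₁ / (1ξ₂) = 7.15 → ξ₁ = 3.575 ξ₂.
Substitute: (1·3.575 + 1) ξ₂ = 103.9 → ξ₂ = 22.72 mol/min, ξ₁ = 81.23 mol/min.
Outlet amounts (n = n₀ + Σ ν·ξ):
  V: 126 − 1(81.23) − 1(22.72) = 22.05
  Q: 0 + 2(81.23) = 162.5
  U: 0 + 1(22.72) = 22.72
Total out = 207.2 mol/min; y_Q = 162.5 / 207.2 = 0.784.

0.784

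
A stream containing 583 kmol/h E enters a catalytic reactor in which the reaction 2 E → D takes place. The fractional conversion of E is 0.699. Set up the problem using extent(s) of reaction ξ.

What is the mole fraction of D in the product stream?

E reacted = 0.699 × 583 = 407.5 kmol/h; ν_E = −2, so ξ = 407.5/2 = 203.8 kmol/h.
Outlet amounts (n = n₀ + ν ξ):
  E: 583 − 2(203.8) = 175.5
  D: 0 + 1(203.8) = 203.8
Total out = 379.2 kmol/h; y_D = 203.8 / 379.2 = 0.5373.

0.537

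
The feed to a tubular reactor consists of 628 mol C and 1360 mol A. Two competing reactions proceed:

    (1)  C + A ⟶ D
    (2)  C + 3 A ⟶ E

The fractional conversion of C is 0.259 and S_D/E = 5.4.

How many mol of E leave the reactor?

Conversion of C: C consumed = 0.259 × 628 = 162.7 mol = 1ξ₁ + 1ξ₂.
Selectivity: 1ξ₁ / (1ξ₂) = 5.4 → ξ₁ = 5.4 ξ₂.
Substitute: (1·5.4 + 1) ξ₂ = 162.7 → ξ₂ = 25.41 mol, ξ₁ = 137.2 mol.
Outlet amounts (n = n₀ + Σ ν·ξ):
  C: 628 − 1(137.2) − 1(25.41) = 465.3
  A: 1360 − 1(137.2) − 3(25.41) = 1147
  D: 0 + 1(137.2) = 137.2
  E: 0 + 1(25.41) = 25.41

25.4 mol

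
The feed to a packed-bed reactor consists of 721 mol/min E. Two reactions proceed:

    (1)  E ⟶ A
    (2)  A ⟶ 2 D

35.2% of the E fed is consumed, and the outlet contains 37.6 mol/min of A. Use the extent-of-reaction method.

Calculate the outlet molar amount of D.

Conversion of E: E consumed = 1ξ₁ = 0.352 × 721 → ξ₁ = 253.8 mol/min.
A balance: n_A = 0 + 1ξ₁ − 1ξ₂ = 37.6 → ξ₂ = (1·253.8 − 37.6)/1 = 216.2 mol/min.
Outlet amounts (n = n₀ + Σ ν·ξ):
  E: 721 − 1(253.8) = 467.2
  A: 0 + 1(253.8) − 1(216.2) = 37.6
  D: 0 + 2(216.2) = 432.4

432 mol/min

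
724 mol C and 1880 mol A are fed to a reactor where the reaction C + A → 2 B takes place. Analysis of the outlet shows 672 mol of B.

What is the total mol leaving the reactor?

For B: n = n₀ + 2ξ → 672 = 0 + 2ξ, giving ξ = 336 mol.
Outlet amounts (n = n₀ + ν ξ):
  C: 724 − 1(336) = 388
  A: 1880 − 1(336) = 1544
  B: 0 + 2(336) = 672
Total out = 388 + 1544 + 672 = 2604 mol.

2600 mol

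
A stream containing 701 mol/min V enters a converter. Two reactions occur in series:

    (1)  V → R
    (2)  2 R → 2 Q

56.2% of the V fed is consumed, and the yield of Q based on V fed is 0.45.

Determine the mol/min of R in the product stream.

78.5 mol/min

Conversion of V: V consumed = 1ξ₁ = 0.562 × 701 → ξ₁ = 394 mol/min.
Yield of Q: 2ξ₂ / 701 = 0.45 → ξ₂ = 157.7 mol/min.
Outlet amounts (n = n₀ + Σ ν·ξ):
  V: 701 − 1(394) = 307
  R: 0 + 1(394) − 2(157.7) = 78.51
  Q: 0 + 2(157.7) = 315.4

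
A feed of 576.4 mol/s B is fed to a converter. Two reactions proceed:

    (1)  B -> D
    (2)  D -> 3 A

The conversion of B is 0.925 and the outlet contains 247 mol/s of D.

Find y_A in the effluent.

0.747

Conversion of B: B consumed = 1ξ₁ = 0.925 × 576.4 → ξ₁ = 533.2 mol/s.
D balance: n_D = 0 + 1ξ₁ − 1ξ₂ = 247 → ξ₂ = (1·533.2 − 247)/1 = 286.2 mol/s.
Outlet amounts (n = n₀ + Σ ν·ξ):
  B: 576.4 − 1(533.2) = 43.23
  D: 0 + 1(533.2) − 1(286.2) = 247
  A: 0 + 3(286.2) = 858.5
Total out = 1149 mol/s; y_A = 858.5 / 1149 = 0.7473.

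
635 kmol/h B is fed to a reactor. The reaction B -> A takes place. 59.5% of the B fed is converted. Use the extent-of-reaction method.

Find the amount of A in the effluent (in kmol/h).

B reacted = 0.595 × 635 = 377.8 kmol/h; ν_B = −1, so ξ = 377.8/1 = 377.8 kmol/h.
Outlet amounts (n = n₀ + ν ξ):
  B: 635 − 1(377.8) = 257.2
  A: 0 + 1(377.8) = 377.8

378 kmol/h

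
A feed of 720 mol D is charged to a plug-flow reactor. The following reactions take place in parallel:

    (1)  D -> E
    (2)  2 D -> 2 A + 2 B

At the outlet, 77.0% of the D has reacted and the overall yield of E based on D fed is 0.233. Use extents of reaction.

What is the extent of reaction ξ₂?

Yield of E: 1ξ₁ / 720 = 0.233 → ξ₁ = 167.8 mol.
Conversion of D: 1ξ₁ + 2ξ₂ = 0.77 × 720 = 554.4 → ξ₂ = 193.3 mol.
Outlet amounts (n = n₀ + Σ ν·ξ):
  D: 720 − 1(167.8) − 2(193.3) = 165.6
  E: 0 + 1(167.8) = 167.8
  A: 0 + 2(193.3) = 386.6
  B: 0 + 2(193.3) = 386.6

ξ₂ = 193 mol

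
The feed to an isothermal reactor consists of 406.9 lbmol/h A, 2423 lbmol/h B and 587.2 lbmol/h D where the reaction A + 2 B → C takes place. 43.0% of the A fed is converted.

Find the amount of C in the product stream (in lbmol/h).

175 lbmol/h

A reacted = 0.43 × 406.9 = 175 lbmol/h; ν_A = −1, so ξ = 175/1 = 175 lbmol/h.
Outlet amounts (n = n₀ + ν ξ):
  A: 406.9 − 1(175) = 231.9
  B: 2423 − 2(175) = 2073
  C: 0 + 1(175) = 175
  D: 587.2 (inert)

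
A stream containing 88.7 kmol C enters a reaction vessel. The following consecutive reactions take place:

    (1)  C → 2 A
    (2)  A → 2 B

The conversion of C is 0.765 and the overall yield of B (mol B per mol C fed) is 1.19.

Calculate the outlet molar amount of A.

Conversion of C: C consumed = 1ξ₁ = 0.765 × 88.7 → ξ₁ = 67.86 kmol.
Yield of B: 2ξ₂ / 88.7 = 1.19 → ξ₂ = 52.78 kmol.
Outlet amounts (n = n₀ + Σ ν·ξ):
  C: 88.7 − 1(67.86) = 20.84
  A: 0 + 2(67.86) − 1(52.78) = 82.93
  B: 0 + 2(52.78) = 105.6

82.9 kmol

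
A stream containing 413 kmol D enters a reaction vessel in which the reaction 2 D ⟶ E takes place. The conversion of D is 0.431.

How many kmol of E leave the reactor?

89 kmol

D reacted = 0.431 × 413 = 178 kmol; ν_D = −2, so ξ = 178/2 = 89 kmol.
Outlet amounts (n = n₀ + ν ξ):
  D: 413 − 2(89) = 235
  E: 0 + 1(89) = 89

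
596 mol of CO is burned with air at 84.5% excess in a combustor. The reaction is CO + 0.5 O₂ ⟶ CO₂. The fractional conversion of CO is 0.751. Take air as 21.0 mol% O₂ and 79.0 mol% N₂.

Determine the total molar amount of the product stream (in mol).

2990 mol

Stoichiometric O₂ = 0.5 × 596 = 298 mol; O₂ fed = 298 × 1.845 = 549.8 mol.
N₂ fed = 549.8 × 79/21 = 2068 mol.
Fuel reacted = 0.751 × 596 → ξ = 447.6 mol.
Outlet (n = n₀ + ν ξ):
  CO: 596 − 1(447.6) = 148.4
  O₂: 549.8 − 0.5(447.6) = 326
  N₂: 2068 (inert)
  CO₂: 0 + 1(447.6) = 447.6
Total out = 148.4 + 326 + 2068 + 447.6 = 2990 mol.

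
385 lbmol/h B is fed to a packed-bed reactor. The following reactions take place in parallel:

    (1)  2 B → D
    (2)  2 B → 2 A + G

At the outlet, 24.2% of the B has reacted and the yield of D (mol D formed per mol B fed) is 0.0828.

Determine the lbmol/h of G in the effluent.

14.7 lbmol/h

Yield of D: 1ξ₁ / 385 = 0.0828 → ξ₁ = 31.88 lbmol/h.
Conversion of B: 2ξ₁ + 2ξ₂ = 0.242 × 385 = 93.17 → ξ₂ = 14.71 lbmol/h.
Outlet amounts (n = n₀ + Σ ν·ξ):
  B: 385 − 2(31.88) − 2(14.71) = 291.8
  D: 0 + 1(31.88) = 31.88
  A: 0 + 2(14.71) = 29.41
  G: 0 + 1(14.71) = 14.71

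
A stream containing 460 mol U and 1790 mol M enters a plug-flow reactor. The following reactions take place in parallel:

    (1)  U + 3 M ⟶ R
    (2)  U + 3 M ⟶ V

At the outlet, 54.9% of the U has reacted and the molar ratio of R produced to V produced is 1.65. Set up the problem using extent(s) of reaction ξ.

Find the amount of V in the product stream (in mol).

95.3 mol

Conversion of U: U consumed = 0.549 × 460 = 252.5 mol = 1ξ₁ + 1ξ₂.
Selectivity: 1ξ₁ / (1ξ₂) = 1.65 → ξ₁ = 1.65 ξ₂.
Substitute: (1·1.65 + 1) ξ₂ = 252.5 → ξ₂ = 95.3 mol, ξ₁ = 157.2 mol.
Outlet amounts (n = n₀ + Σ ν·ξ):
  U: 460 − 1(157.2) − 1(95.3) = 207.5
  M: 1790 − 3(157.2) − 3(95.3) = 1032
  R: 0 + 1(157.2) = 157.2
  V: 0 + 1(95.3) = 95.3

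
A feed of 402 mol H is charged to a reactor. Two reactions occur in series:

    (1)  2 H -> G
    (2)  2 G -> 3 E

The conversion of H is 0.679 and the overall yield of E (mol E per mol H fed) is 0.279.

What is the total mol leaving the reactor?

303 mol

Conversion of H: H consumed = 2ξ₁ = 0.679 × 402 → ξ₁ = 136.5 mol.
Yield of E: 3ξ₂ / 402 = 0.279 → ξ₂ = 37.39 mol.
Outlet amounts (n = n₀ + Σ ν·ξ):
  H: 402 − 2(136.5) = 129
  G: 0 + 1(136.5) − 2(37.39) = 61.71
  E: 0 + 3(37.39) = 112.2
Total out = 129 + 61.71 + 112.2 = 302.9 mol.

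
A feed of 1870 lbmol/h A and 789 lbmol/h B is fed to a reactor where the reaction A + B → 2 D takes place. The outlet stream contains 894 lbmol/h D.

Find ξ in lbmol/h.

ξ = 447 lbmol/h

For D: n = n₀ + 2ξ → 894 = 0 + 2ξ, giving ξ = 447 lbmol/h.
Outlet amounts (n = n₀ + ν ξ):
  A: 1870 − 1(447) = 1423
  B: 789 − 1(447) = 342
  D: 0 + 2(447) = 894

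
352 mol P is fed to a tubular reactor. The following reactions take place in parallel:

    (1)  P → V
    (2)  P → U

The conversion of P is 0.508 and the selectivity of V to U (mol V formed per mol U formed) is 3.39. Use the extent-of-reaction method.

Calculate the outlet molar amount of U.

40.7 mol

Conversion of P: P consumed = 0.508 × 352 = 178.8 mol = 1ξ₁ + 1ξ₂.
Selectivity: 1ξ₁ / (1ξ₂) = 3.39 → ξ₁ = 3.39 ξ₂.
Substitute: (1·3.39 + 1) ξ₂ = 178.8 → ξ₂ = 40.73 mol, ξ₁ = 138.1 mol.
Outlet amounts (n = n₀ + Σ ν·ξ):
  P: 352 − 1(138.1) − 1(40.73) = 173.2
  V: 0 + 1(138.1) = 138.1
  U: 0 + 1(40.73) = 40.73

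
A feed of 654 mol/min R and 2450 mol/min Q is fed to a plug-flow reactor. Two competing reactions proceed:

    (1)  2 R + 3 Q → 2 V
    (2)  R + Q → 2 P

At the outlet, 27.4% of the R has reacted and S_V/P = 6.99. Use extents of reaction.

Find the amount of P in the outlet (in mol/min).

Conversion of R: R consumed = 0.274 × 654 = 179.2 mol/min = 2ξ₁ + 1ξ₂.
Selectivity: 2ξ₁ / (2ξ₂) = 6.99 → ξ₁ = 6.99 ξ₂.
Substitute: (2·6.99 + 1) ξ₂ = 179.2 → ξ₂ = 11.96 mol/min, ξ₁ = 83.62 mol/min.
Outlet amounts (n = n₀ + Σ ν·ξ):
  R: 654 − 2(83.62) − 1(11.96) = 474.8
  Q: 2450 − 3(83.62) − 1(11.96) = 2187
  V: 0 + 2(83.62) = 167.2
  P: 0 + 2(11.96) = 23.92

23.9 mol/min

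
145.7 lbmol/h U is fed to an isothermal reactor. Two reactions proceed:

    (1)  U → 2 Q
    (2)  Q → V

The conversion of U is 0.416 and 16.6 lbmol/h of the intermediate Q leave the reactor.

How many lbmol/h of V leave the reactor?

105 lbmol/h

Conversion of U: U consumed = 1ξ₁ = 0.416 × 145.7 → ξ₁ = 60.61 lbmol/h.
Q balance: n_Q = 0 + 2ξ₁ − 1ξ₂ = 16.6 → ξ₂ = (2·60.61 − 16.6)/1 = 104.6 lbmol/h.
Outlet amounts (n = n₀ + Σ ν·ξ):
  U: 145.7 − 1(60.61) = 85.09
  Q: 0 + 2(60.61) − 1(104.6) = 16.6
  V: 0 + 1(104.6) = 104.6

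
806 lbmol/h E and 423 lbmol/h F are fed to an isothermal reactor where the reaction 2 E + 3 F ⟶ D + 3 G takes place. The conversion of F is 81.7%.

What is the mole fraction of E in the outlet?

0.517

F reacted = 0.817 × 423 = 345.6 lbmol/h; ν_F = −3, so ξ = 345.6/3 = 115.2 lbmol/h.
Outlet amounts (n = n₀ + ν ξ):
  E: 806 − 2(115.2) = 575.6
  F: 423 − 3(115.2) = 77.41
  D: 0 + 1(115.2) = 115.2
  G: 0 + 3(115.2) = 345.6
Total out = 1114 lbmol/h; y_E = 575.6 / 1114 = 0.5168.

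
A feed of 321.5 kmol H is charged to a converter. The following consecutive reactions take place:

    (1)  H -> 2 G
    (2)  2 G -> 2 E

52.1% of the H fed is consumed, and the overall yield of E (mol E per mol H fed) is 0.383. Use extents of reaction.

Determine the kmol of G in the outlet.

Conversion of H: H consumed = 1ξ₁ = 0.521 × 321.5 → ξ₁ = 167.5 kmol.
Yield of E: 2ξ₂ / 321.5 = 0.383 → ξ₂ = 61.57 kmol.
Outlet amounts (n = n₀ + Σ ν·ξ):
  H: 321.5 − 1(167.5) = 154
  G: 0 + 2(167.5) − 2(61.57) = 211.9
  E: 0 + 2(61.57) = 123.1

212 kmol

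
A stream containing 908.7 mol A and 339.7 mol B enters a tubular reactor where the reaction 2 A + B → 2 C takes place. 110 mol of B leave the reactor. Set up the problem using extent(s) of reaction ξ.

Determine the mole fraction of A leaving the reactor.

For B: n = n₀ − 1ξ → 110 = 339.7 − 1ξ, giving ξ = 229.7 mol.
Outlet amounts (n = n₀ + ν ξ):
  A: 908.7 − 2(229.7) = 449.3
  B: 339.7 − 1(229.7) = 110
  C: 0 + 2(229.7) = 459.4
Total out = 1019 mol; y_A = 449.3 / 1019 = 0.4411.

0.441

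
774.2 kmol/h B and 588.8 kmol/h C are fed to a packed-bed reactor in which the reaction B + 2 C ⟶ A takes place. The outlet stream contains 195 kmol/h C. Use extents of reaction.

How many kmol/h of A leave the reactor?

For C: n = n₀ − 2ξ → 195 = 588.8 − 2ξ, giving ξ = 196.9 kmol/h.
Outlet amounts (n = n₀ + ν ξ):
  B: 774.2 − 1(196.9) = 577.3
  C: 588.8 − 2(196.9) = 195
  A: 0 + 1(196.9) = 196.9

197 kmol/h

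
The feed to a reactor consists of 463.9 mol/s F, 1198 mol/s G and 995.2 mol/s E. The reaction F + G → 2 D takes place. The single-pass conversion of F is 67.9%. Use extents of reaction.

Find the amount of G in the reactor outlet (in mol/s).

883 mol/s

F reacted = 0.679 × 463.9 = 315 mol/s; ν_F = −1, so ξ = 315/1 = 315 mol/s.
Outlet amounts (n = n₀ + ν ξ):
  F: 463.9 − 1(315) = 148.9
  G: 1198 − 1(315) = 883
  D: 0 + 2(315) = 630
  E: 995.2 (inert)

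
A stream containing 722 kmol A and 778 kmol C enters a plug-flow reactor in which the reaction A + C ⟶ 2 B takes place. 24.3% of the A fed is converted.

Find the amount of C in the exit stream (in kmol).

603 kmol

A reacted = 0.243 × 722 = 175.4 kmol; ν_A = −1, so ξ = 175.4/1 = 175.4 kmol.
Outlet amounts (n = n₀ + ν ξ):
  A: 722 − 1(175.4) = 546.6
  C: 778 − 1(175.4) = 602.6
  B: 0 + 2(175.4) = 350.9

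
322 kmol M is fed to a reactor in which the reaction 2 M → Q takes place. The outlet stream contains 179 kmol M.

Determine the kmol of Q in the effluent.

71.5 kmol

For M: n = n₀ − 2ξ → 179 = 322 − 2ξ, giving ξ = 71.5 kmol.
Outlet amounts (n = n₀ + ν ξ):
  M: 322 − 2(71.5) = 179
  Q: 0 + 1(71.5) = 71.5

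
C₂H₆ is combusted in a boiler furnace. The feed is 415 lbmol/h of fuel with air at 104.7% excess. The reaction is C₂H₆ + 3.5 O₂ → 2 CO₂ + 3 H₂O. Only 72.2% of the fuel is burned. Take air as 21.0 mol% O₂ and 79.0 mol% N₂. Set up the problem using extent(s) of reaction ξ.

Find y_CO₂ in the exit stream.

Stoichiometric O₂ = 3.5 × 415 = 1452 lbmol/h; O₂ fed = 1452 × 2.047 = 2973 lbmol/h.
N₂ fed = 2973 × 79/21 = 11190 lbmol/h.
Fuel reacted = 0.722 × 415 → ξ = 299.6 lbmol/h.
Outlet (n = n₀ + ν ξ):
  C₂H₆: 415 − 1(299.6) = 115.4
  O₂: 2973 − 3.5(299.6) = 1925
  N₂: 11190 (inert)
  CO₂: 0 + 2(299.6) = 599.3
  H₂O: 0 + 3(299.6) = 898.9
Total out = 14720 lbmol/h; y_CO₂ = 599.3 / 14720 = 0.0407.

0.0407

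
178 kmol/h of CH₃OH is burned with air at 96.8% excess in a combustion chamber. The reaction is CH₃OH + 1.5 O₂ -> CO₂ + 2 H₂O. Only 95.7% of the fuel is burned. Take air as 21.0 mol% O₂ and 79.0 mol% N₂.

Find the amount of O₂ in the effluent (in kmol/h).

270 kmol/h

Stoichiometric O₂ = 1.5 × 178 = 267 kmol/h; O₂ fed = 267 × 1.968 = 525.5 kmol/h.
N₂ fed = 525.5 × 79/21 = 1977 kmol/h.
Fuel reacted = 0.957 × 178 → ξ = 170.3 kmol/h.
Outlet (n = n₀ + ν ξ):
  CH₃OH: 178 − 1(170.3) = 7.654
  O₂: 525.5 − 1.5(170.3) = 269.9
  N₂: 1977 (inert)
  CO₂: 0 + 1(170.3) = 170.3
  H₂O: 0 + 2(170.3) = 340.7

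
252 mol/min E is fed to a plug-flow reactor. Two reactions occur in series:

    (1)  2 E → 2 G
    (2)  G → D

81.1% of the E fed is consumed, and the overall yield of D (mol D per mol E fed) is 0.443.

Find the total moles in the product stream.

252 mol/min

Conversion of E: E consumed = 2ξ₁ = 0.811 × 252 → ξ₁ = 102.2 mol/min.
Yield of D: 1ξ₂ / 252 = 0.443 → ξ₂ = 111.6 mol/min.
Outlet amounts (n = n₀ + Σ ν·ξ):
  E: 252 − 2(102.2) = 47.63
  G: 0 + 2(102.2) − 1(111.6) = 92.74
  D: 0 + 1(111.6) = 111.6
Total out = 47.63 + 92.74 + 111.6 = 252 mol/min.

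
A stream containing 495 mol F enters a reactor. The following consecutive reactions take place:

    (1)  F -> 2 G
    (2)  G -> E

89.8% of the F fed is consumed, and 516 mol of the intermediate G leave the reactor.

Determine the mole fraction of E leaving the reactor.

Conversion of F: F consumed = 1ξ₁ = 0.898 × 495 → ξ₁ = 444.5 mol.
G balance: n_G = 0 + 2ξ₁ − 1ξ₂ = 516 → ξ₂ = (2·444.5 − 516)/1 = 373 mol.
Outlet amounts (n = n₀ + Σ ν·ξ):
  F: 495 − 1(444.5) = 50.49
  G: 0 + 2(444.5) − 1(373) = 516
  E: 0 + 1(373) = 373
Total out = 939.5 mol; y_E = 373 / 939.5 = 0.397.

0.397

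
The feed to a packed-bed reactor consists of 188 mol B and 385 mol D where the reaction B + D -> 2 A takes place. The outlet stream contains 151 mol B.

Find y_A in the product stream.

For B: n = n₀ − 1ξ → 151 = 188 − 1ξ, giving ξ = 37 mol.
Outlet amounts (n = n₀ + ν ξ):
  B: 188 − 1(37) = 151
  D: 385 − 1(37) = 348
  A: 0 + 2(37) = 74
Total out = 573 mol; y_A = 74 / 573 = 0.1291.

0.129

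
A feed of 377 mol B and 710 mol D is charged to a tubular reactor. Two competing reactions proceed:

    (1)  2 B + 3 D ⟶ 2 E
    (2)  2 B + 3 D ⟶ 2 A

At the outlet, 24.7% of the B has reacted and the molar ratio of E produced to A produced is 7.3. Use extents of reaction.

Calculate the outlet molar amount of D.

570 mol

Conversion of B: B consumed = 0.247 × 377 = 93.12 mol = 2ξ₁ + 2ξ₂.
Selectivity: 2ξ₁ / (2ξ₂) = 7.3 → ξ₁ = 7.3 ξ₂.
Substitute: (2·7.3 + 2) ξ₂ = 93.12 → ξ₂ = 5.61 mol, ξ₁ = 40.95 mol.
Outlet amounts (n = n₀ + Σ ν·ξ):
  B: 377 − 2(40.95) − 2(5.61) = 283.9
  D: 710 − 3(40.95) − 3(5.61) = 570.3
  E: 0 + 2(40.95) = 81.9
  A: 0 + 2(5.61) = 11.22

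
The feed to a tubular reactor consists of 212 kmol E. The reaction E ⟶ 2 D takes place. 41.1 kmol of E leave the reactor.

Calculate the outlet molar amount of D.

342 kmol

For E: n = n₀ − 1ξ → 41.1 = 212 − 1ξ, giving ξ = 170.9 kmol.
Outlet amounts (n = n₀ + ν ξ):
  E: 212 − 1(170.9) = 41.1
  D: 0 + 2(170.9) = 341.8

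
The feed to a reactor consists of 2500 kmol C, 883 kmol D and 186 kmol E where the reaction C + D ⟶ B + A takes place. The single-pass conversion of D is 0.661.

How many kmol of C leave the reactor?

1920 kmol

D reacted = 0.661 × 883 = 583.7 kmol; ν_D = −1, so ξ = 583.7/1 = 583.7 kmol.
Outlet amounts (n = n₀ + ν ξ):
  C: 2500 − 1(583.7) = 1916
  D: 883 − 1(583.7) = 299.3
  B: 0 + 1(583.7) = 583.7
  A: 0 + 1(583.7) = 583.7
  E: 186 (inert)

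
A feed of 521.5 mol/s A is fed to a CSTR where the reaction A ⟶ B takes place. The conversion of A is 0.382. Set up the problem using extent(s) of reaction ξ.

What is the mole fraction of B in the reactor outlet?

0.382

A reacted = 0.382 × 521.5 = 199.2 mol/s; ν_A = −1, so ξ = 199.2/1 = 199.2 mol/s.
Outlet amounts (n = n₀ + ν ξ):
  A: 521.5 − 1(199.2) = 322.3
  B: 0 + 1(199.2) = 199.2
Total out = 521.5 mol/s; y_B = 199.2 / 521.5 = 0.382.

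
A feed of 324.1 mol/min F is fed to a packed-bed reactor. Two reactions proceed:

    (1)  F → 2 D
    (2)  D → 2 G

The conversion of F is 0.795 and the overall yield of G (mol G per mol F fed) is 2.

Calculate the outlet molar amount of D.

191 mol/min

Conversion of F: F consumed = 1ξ₁ = 0.795 × 324.1 → ξ₁ = 257.7 mol/min.
Yield of G: 2ξ₂ / 324.1 = 2 → ξ₂ = 324.1 mol/min.
Outlet amounts (n = n₀ + Σ ν·ξ):
  F: 324.1 − 1(257.7) = 66.44
  D: 0 + 2(257.7) − 1(324.1) = 191.2
  G: 0 + 2(324.1) = 648.2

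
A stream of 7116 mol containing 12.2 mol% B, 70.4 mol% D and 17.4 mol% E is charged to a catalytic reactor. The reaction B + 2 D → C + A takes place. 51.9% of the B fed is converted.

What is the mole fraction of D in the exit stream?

B reacted = 0.519 × 868.2 = 450.6 mol; ν_B = −1, so ξ = 450.6/1 = 450.6 mol.
Outlet amounts (n = n₀ + ν ξ):
  B: 868.2 − 1(450.6) = 417.6
  D: 5010 − 2(450.6) = 4109
  C: 0 + 1(450.6) = 450.6
  A: 0 + 1(450.6) = 450.6
  E: 1238 (inert)
Total out = 6665 mol; y_D = 4109 / 6665 = 0.6164.

0.616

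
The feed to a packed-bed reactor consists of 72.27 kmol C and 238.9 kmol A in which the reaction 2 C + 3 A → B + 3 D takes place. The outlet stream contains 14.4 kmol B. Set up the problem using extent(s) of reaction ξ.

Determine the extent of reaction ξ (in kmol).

ξ = 14.4 kmol

For B: n = n₀ + 1ξ → 14.4 = 0 + 1ξ, giving ξ = 14.4 kmol.
Outlet amounts (n = n₀ + ν ξ):
  C: 72.27 − 2(14.4) = 43.47
  A: 238.9 − 3(14.4) = 195.7
  B: 0 + 1(14.4) = 14.4
  D: 0 + 3(14.4) = 43.2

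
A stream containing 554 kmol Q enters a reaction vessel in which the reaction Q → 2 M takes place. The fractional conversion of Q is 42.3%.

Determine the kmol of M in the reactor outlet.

469 kmol

Q reacted = 0.423 × 554 = 234.3 kmol; ν_Q = −1, so ξ = 234.3/1 = 234.3 kmol.
Outlet amounts (n = n₀ + ν ξ):
  Q: 554 − 1(234.3) = 319.7
  M: 0 + 2(234.3) = 468.7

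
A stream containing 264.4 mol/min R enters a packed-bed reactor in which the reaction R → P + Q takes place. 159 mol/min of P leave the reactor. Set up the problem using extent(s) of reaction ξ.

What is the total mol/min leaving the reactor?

For P: n = n₀ + 1ξ → 159 = 0 + 1ξ, giving ξ = 159 mol/min.
Outlet amounts (n = n₀ + ν ξ):
  R: 264.4 − 1(159) = 105.4
  P: 0 + 1(159) = 159
  Q: 0 + 1(159) = 159
Total out = 105.4 + 159 + 159 = 423.4 mol/min.

423 mol/min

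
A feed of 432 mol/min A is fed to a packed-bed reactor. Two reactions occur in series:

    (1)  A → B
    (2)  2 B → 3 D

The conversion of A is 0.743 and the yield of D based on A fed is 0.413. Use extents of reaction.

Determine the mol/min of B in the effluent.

202 mol/min

Conversion of A: A consumed = 1ξ₁ = 0.743 × 432 → ξ₁ = 321 mol/min.
Yield of D: 3ξ₂ / 432 = 0.413 → ξ₂ = 59.47 mol/min.
Outlet amounts (n = n₀ + Σ ν·ξ):
  A: 432 − 1(321) = 111
  B: 0 + 1(321) − 2(59.47) = 202
  D: 0 + 3(59.47) = 178.4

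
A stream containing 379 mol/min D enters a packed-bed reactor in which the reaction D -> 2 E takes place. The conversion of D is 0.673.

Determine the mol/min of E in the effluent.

510 mol/min

D reacted = 0.673 × 379 = 255.1 mol/min; ν_D = −1, so ξ = 255.1/1 = 255.1 mol/min.
Outlet amounts (n = n₀ + ν ξ):
  D: 379 − 1(255.1) = 123.9
  E: 0 + 2(255.1) = 510.1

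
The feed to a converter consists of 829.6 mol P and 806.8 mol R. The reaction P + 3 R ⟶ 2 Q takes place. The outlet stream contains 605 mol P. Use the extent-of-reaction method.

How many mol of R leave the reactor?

133 mol

For P: n = n₀ − 1ξ → 605 = 829.6 − 1ξ, giving ξ = 224.6 mol.
Outlet amounts (n = n₀ + ν ξ):
  P: 829.6 − 1(224.6) = 605
  R: 806.8 − 3(224.6) = 133
  Q: 0 + 2(224.6) = 449.2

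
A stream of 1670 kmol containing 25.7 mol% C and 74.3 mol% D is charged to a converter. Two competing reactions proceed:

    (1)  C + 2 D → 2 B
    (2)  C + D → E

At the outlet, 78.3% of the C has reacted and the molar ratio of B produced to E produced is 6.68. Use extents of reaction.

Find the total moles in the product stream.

Conversion of C: C consumed = 0.783 × 429.2 = 336.1 kmol = 1ξ₁ + 1ξ₂.
Selectivity: 2ξ₁ / (1ξ₂) = 6.68 → ξ₁ = 3.34 ξ₂.
Substitute: (1·3.34 + 1) ξ₂ = 336.1 → ξ₂ = 77.43 kmol, ξ₁ = 258.6 kmol.
Outlet amounts (n = n₀ + Σ ν·ξ):
  C: 429.2 − 1(258.6) − 1(77.43) = 93.13
  D: 1241 − 2(258.6) − 1(77.43) = 646.1
  B: 0 + 2(258.6) = 517.2
  E: 0 + 1(77.43) = 77.43
Total out = 93.13 + 646.1 + 517.2 + 77.43 = 1334 kmol.

1330 kmol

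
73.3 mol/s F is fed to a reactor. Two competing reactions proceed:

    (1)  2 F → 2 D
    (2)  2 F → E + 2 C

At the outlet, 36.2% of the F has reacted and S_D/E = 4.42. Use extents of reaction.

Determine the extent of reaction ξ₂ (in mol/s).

ξ₂ = 4.13 mol/s

Conversion of F: F consumed = 0.362 × 73.3 = 26.53 mol/s = 2ξ₁ + 2ξ₂.
Selectivity: 2ξ₁ / (1ξ₂) = 4.42 → ξ₁ = 2.21 ξ₂.
Substitute: (2·2.21 + 2) ξ₂ = 26.53 → ξ₂ = 4.133 mol/s, ξ₁ = 9.134 mol/s.
Outlet amounts (n = n₀ + Σ ν·ξ):
  F: 73.3 − 2(9.134) − 2(4.133) = 46.77
  D: 0 + 2(9.134) = 18.27
  E: 0 + 1(4.133) = 4.133
  C: 0 + 2(4.133) = 8.266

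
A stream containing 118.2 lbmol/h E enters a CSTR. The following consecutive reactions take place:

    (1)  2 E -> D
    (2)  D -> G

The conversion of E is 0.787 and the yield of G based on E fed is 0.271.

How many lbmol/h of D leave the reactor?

14.5 lbmol/h

Conversion of E: E consumed = 2ξ₁ = 0.787 × 118.2 → ξ₁ = 46.51 lbmol/h.
Yield of G: 1ξ₂ / 118.2 = 0.271 → ξ₂ = 32.03 lbmol/h.
Outlet amounts (n = n₀ + Σ ν·ξ):
  E: 118.2 − 2(46.51) = 25.18
  D: 0 + 1(46.51) − 1(32.03) = 14.48
  G: 0 + 1(32.03) = 32.03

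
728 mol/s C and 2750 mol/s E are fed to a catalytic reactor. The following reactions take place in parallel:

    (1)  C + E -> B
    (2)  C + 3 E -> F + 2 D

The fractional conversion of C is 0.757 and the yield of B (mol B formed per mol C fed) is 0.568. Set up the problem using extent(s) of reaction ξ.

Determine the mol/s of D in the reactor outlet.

275 mol/s

Yield of B: 1ξ₁ / 728 = 0.568 → ξ₁ = 413.5 mol/s.
Conversion of C: 1ξ₁ + 1ξ₂ = 0.757 × 728 = 551.1 → ξ₂ = 137.6 mol/s.
Outlet amounts (n = n₀ + Σ ν·ξ):
  C: 728 − 1(413.5) − 1(137.6) = 176.9
  E: 2750 − 1(413.5) − 3(137.6) = 1924
  B: 0 + 1(413.5) = 413.5
  F: 0 + 1(137.6) = 137.6
  D: 0 + 2(137.6) = 275.2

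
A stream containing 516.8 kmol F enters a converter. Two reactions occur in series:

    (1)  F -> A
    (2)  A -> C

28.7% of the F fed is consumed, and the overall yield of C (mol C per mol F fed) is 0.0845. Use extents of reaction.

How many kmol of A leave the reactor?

Conversion of F: F consumed = 1ξ₁ = 0.287 × 516.8 → ξ₁ = 148.3 kmol.
Yield of C: 1ξ₂ / 516.8 = 0.0845 → ξ₂ = 43.67 kmol.
Outlet amounts (n = n₀ + Σ ν·ξ):
  F: 516.8 − 1(148.3) = 368.5
  A: 0 + 1(148.3) − 1(43.67) = 104.7
  C: 0 + 1(43.67) = 43.67

105 kmol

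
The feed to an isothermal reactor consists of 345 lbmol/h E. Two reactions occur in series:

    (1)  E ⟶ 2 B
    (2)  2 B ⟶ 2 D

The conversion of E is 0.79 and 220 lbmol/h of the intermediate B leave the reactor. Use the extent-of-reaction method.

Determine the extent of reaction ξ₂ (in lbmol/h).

ξ₂ = 163 lbmol/h

Conversion of E: E consumed = 1ξ₁ = 0.79 × 345 → ξ₁ = 272.6 lbmol/h.
B balance: n_B = 0 + 2ξ₁ − 2ξ₂ = 220 → ξ₂ = (2·272.6 − 220)/2 = 162.6 lbmol/h.
Outlet amounts (n = n₀ + Σ ν·ξ):
  E: 345 − 1(272.6) = 72.45
  B: 0 + 2(272.6) − 2(162.6) = 220
  D: 0 + 2(162.6) = 325.1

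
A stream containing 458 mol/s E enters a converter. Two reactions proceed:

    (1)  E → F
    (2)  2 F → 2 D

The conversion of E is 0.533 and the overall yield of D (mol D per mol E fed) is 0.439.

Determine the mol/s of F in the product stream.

43.1 mol/s

Conversion of E: E consumed = 1ξ₁ = 0.533 × 458 → ξ₁ = 244.1 mol/s.
Yield of D: 2ξ₂ / 458 = 0.439 → ξ₂ = 100.5 mol/s.
Outlet amounts (n = n₀ + Σ ν·ξ):
  E: 458 − 1(244.1) = 213.9
  F: 0 + 1(244.1) − 2(100.5) = 43.05
  D: 0 + 2(100.5) = 201.1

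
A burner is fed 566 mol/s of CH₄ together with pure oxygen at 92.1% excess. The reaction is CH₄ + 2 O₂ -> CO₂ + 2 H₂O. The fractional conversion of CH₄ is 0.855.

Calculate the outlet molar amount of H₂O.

Stoichiometric O₂ = 2 × 566 = 1132 mol/s; O₂ fed = 1132 × 1.921 = 2175 mol/s.
Fuel reacted = 0.855 × 566 → ξ = 483.9 mol/s.
Outlet (n = n₀ + ν ξ):
  CH₄: 566 − 1(483.9) = 82.07
  O₂: 2175 − 2(483.9) = 1207
  CO₂: 0 + 1(483.9) = 483.9
  H₂O: 0 + 2(483.9) = 967.9

968 mol/s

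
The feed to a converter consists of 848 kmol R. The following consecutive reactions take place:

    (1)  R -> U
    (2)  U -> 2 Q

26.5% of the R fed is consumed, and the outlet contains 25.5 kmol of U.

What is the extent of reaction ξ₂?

ξ₂ = 199 kmol

Conversion of R: R consumed = 1ξ₁ = 0.265 × 848 → ξ₁ = 224.7 kmol.
U balance: n_U = 0 + 1ξ₁ − 1ξ₂ = 25.5 → ξ₂ = (1·224.7 − 25.5)/1 = 199.2 kmol.
Outlet amounts (n = n₀ + Σ ν·ξ):
  R: 848 − 1(224.7) = 623.3
  U: 0 + 1(224.7) − 1(199.2) = 25.5
  Q: 0 + 2(199.2) = 398.4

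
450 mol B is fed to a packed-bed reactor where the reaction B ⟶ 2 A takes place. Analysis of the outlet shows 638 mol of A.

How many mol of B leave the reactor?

131 mol

For A: n = n₀ + 2ξ → 638 = 0 + 2ξ, giving ξ = 319 mol.
Outlet amounts (n = n₀ + ν ξ):
  B: 450 − 1(319) = 131
  A: 0 + 2(319) = 638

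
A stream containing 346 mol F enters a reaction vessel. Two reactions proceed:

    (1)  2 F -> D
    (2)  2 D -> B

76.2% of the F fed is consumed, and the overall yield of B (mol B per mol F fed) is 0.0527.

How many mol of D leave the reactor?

95.4 mol

Conversion of F: F consumed = 2ξ₁ = 0.762 × 346 → ξ₁ = 131.8 mol.
Yield of B: 1ξ₂ / 346 = 0.0527 → ξ₂ = 18.23 mol.
Outlet amounts (n = n₀ + Σ ν·ξ):
  F: 346 − 2(131.8) = 82.35
  D: 0 + 1(131.8) − 2(18.23) = 95.36
  B: 0 + 1(18.23) = 18.23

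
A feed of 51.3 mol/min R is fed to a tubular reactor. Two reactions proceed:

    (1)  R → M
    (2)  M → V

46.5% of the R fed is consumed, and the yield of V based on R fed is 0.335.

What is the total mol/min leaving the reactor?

Conversion of R: R consumed = 1ξ₁ = 0.465 × 51.3 → ξ₁ = 23.85 mol/min.
Yield of V: 1ξ₂ / 51.3 = 0.335 → ξ₂ = 17.19 mol/min.
Outlet amounts (n = n₀ + Σ ν·ξ):
  R: 51.3 − 1(23.85) = 27.45
  M: 0 + 1(23.85) − 1(17.19) = 6.669
  V: 0 + 1(17.19) = 17.19
Total out = 27.45 + 6.669 + 17.19 = 51.3 mol/min.

51.3 mol/min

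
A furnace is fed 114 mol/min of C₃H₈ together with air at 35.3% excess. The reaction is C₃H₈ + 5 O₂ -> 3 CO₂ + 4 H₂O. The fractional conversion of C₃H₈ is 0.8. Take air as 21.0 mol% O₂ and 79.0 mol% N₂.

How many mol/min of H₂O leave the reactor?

Stoichiometric O₂ = 5 × 114 = 570 mol/min; O₂ fed = 570 × 1.353 = 771.2 mol/min.
N₂ fed = 771.2 × 79/21 = 2901 mol/min.
Fuel reacted = 0.8 × 114 → ξ = 91.2 mol/min.
Outlet (n = n₀ + ν ξ):
  C₃H₈: 114 − 1(91.2) = 22.8
  O₂: 771.2 − 5(91.2) = 315.2
  N₂: 2901 (inert)
  CO₂: 0 + 3(91.2) = 273.6
  H₂O: 0 + 4(91.2) = 364.8

365 mol/min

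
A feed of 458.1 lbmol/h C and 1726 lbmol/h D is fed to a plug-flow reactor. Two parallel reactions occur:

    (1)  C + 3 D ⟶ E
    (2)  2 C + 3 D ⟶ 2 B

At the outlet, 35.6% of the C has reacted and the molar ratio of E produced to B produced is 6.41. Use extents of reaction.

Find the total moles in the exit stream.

1730 lbmol/h

Conversion of C: C consumed = 0.356 × 458.1 = 163.1 lbmol/h = 1ξ₁ + 2ξ₂.
Selectivity: 1ξ₁ / (2ξ₂) = 6.41 → ξ₁ = 12.82 ξ₂.
Substitute: (1·12.82 + 2) ξ₂ = 163.1 → ξ₂ = 11 lbmol/h, ξ₁ = 141.1 lbmol/h.
Outlet amounts (n = n₀ + Σ ν·ξ):
  C: 458.1 − 1(141.1) − 2(11) = 295
  D: 1726 − 3(141.1) − 3(11) = 1270
  E: 0 + 1(141.1) = 141.1
  B: 0 + 2(11) = 22.01
Total out = 295 + 1270 + 141.1 + 22.01 = 1728 lbmol/h.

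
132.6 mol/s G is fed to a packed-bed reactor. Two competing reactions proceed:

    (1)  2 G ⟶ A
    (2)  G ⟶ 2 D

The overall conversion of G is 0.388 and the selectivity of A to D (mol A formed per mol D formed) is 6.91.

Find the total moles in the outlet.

110 mol/s

Conversion of G: G consumed = 0.388 × 132.6 = 51.45 mol/s = 2ξ₁ + 1ξ₂.
Selectivity: 1ξ₁ / (2ξ₂) = 6.91 → ξ₁ = 13.82 ξ₂.
Substitute: (2·13.82 + 1) ξ₂ = 51.45 → ξ₂ = 1.796 mol/s, ξ₁ = 24.83 mol/s.
Outlet amounts (n = n₀ + Σ ν·ξ):
  G: 132.6 − 2(24.83) − 1(1.796) = 81.15
  A: 0 + 1(24.83) = 24.83
  D: 0 + 2(1.796) = 3.593
Total out = 81.15 + 24.83 + 3.593 = 109.6 mol/s.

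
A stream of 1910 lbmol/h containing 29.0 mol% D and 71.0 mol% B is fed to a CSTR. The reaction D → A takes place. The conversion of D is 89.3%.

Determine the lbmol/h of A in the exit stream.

D reacted = 0.893 × 553.9 = 494.6 lbmol/h; ν_D = −1, so ξ = 494.6/1 = 494.6 lbmol/h.
Outlet amounts (n = n₀ + ν ξ):
  D: 553.9 − 1(494.6) = 59.27
  A: 0 + 1(494.6) = 494.6
  B: 1356 (inert)

495 lbmol/h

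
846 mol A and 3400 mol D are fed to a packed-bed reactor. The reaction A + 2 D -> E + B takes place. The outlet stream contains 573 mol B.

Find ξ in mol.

For B: n = n₀ + 1ξ → 573 = 0 + 1ξ, giving ξ = 573 mol.
Outlet amounts (n = n₀ + ν ξ):
  A: 846 − 1(573) = 273
  D: 3400 − 2(573) = 2254
  E: 0 + 1(573) = 573
  B: 0 + 1(573) = 573

ξ = 573 mol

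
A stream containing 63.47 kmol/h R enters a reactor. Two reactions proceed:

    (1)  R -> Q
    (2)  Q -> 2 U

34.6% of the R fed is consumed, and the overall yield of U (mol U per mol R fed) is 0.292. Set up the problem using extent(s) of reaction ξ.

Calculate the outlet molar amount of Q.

12.7 kmol/h

Conversion of R: R consumed = 1ξ₁ = 0.346 × 63.47 → ξ₁ = 21.96 kmol/h.
Yield of U: 2ξ₂ / 63.47 = 0.292 → ξ₂ = 9.267 kmol/h.
Outlet amounts (n = n₀ + Σ ν·ξ):
  R: 63.47 − 1(21.96) = 41.51
  Q: 0 + 1(21.96) − 1(9.267) = 12.69
  U: 0 + 2(9.267) = 18.53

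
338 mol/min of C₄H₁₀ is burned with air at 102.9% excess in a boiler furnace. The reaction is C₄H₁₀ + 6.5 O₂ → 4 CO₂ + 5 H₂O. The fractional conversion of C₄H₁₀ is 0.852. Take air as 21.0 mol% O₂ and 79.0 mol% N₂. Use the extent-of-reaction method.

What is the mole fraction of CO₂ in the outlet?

Stoichiometric O₂ = 6.5 × 338 = 2197 mol/min; O₂ fed = 2197 × 2.029 = 4458 mol/min.
N₂ fed = 4458 × 79/21 = 16770 mol/min.
Fuel reacted = 0.852 × 338 → ξ = 288 mol/min.
Outlet (n = n₀ + ν ξ):
  C₄H₁₀: 338 − 1(288) = 50.02
  O₂: 4458 − 6.5(288) = 2586
  N₂: 16770 (inert)
  CO₂: 0 + 4(288) = 1152
  H₂O: 0 + 5(288) = 1440
Total out = 22000 mol/min; y_CO₂ = 1152 / 22000 = 0.05237.

0.0524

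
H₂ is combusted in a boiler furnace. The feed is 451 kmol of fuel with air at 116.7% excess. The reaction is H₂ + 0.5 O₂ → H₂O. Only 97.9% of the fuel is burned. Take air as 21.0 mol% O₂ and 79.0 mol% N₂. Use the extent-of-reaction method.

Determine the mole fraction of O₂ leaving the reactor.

0.105

Stoichiometric O₂ = 0.5 × 451 = 225.5 kmol; O₂ fed = 225.5 × 2.167 = 488.7 kmol.
N₂ fed = 488.7 × 79/21 = 1838 kmol.
Fuel reacted = 0.979 × 451 → ξ = 441.5 kmol.
Outlet (n = n₀ + ν ξ):
  H₂: 451 − 1(441.5) = 9.471
  O₂: 488.7 − 0.5(441.5) = 267.9
  N₂: 1838 (inert)
  H₂O: 0 + 1(441.5) = 441.5
Total out = 2557 kmol; y_O₂ = 267.9 / 2557 = 0.1048.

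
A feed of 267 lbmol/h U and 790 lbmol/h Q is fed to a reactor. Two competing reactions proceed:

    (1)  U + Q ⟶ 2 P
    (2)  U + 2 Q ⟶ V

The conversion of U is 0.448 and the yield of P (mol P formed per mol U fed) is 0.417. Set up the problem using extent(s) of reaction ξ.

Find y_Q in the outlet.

0.653

Yield of P: 2ξ₁ / 267 = 0.417 → ξ₁ = 55.67 lbmol/h.
Conversion of U: 1ξ₁ + 1ξ₂ = 0.448 × 267 = 119.6 → ξ₂ = 63.95 lbmol/h.
Outlet amounts (n = n₀ + Σ ν·ξ):
  U: 267 − 1(55.67) − 1(63.95) = 147.4
  Q: 790 − 1(55.67) − 2(63.95) = 606.4
  P: 0 + 2(55.67) = 111.3
  V: 0 + 1(63.95) = 63.95
Total out = 929.1 lbmol/h; y_Q = 606.4 / 929.1 = 0.6527.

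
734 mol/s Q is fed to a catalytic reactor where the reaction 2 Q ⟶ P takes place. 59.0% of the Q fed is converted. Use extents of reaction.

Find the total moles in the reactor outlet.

Q reacted = 0.59 × 734 = 433.1 mol/s; ν_Q = −2, so ξ = 433.1/2 = 216.5 mol/s.
Outlet amounts (n = n₀ + ν ξ):
  Q: 734 − 2(216.5) = 300.9
  P: 0 + 1(216.5) = 216.5
Total out = 300.9 + 216.5 = 517.5 mol/s.

517 mol/s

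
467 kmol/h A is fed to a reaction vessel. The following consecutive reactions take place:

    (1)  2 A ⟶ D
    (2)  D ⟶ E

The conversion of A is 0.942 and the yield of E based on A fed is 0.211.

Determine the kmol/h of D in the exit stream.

Conversion of A: A consumed = 2ξ₁ = 0.942 × 467 → ξ₁ = 220 kmol/h.
Yield of E: 1ξ₂ / 467 = 0.211 → ξ₂ = 98.54 kmol/h.
Outlet amounts (n = n₀ + Σ ν·ξ):
  A: 467 − 2(220) = 27.09
  D: 0 + 1(220) − 1(98.54) = 121.4
  E: 0 + 1(98.54) = 98.54

121 kmol/h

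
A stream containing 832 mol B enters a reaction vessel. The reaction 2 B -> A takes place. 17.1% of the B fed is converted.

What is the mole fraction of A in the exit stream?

0.0935

B reacted = 0.171 × 832 = 142.3 mol; ν_B = −2, so ξ = 142.3/2 = 71.14 mol.
Outlet amounts (n = n₀ + ν ξ):
  B: 832 − 2(71.14) = 689.7
  A: 0 + 1(71.14) = 71.14
Total out = 760.9 mol; y_A = 71.14 / 760.9 = 0.09349.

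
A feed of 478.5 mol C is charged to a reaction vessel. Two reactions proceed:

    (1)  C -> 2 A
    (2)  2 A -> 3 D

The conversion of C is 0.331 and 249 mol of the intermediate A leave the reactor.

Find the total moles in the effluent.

Conversion of C: C consumed = 1ξ₁ = 0.331 × 478.5 → ξ₁ = 158.4 mol.
A balance: n_A = 0 + 2ξ₁ − 2ξ₂ = 249 → ξ₂ = (2·158.4 − 249)/2 = 33.88 mol.
Outlet amounts (n = n₀ + Σ ν·ξ):
  C: 478.5 − 1(158.4) = 320.1
  A: 0 + 2(158.4) − 2(33.88) = 249
  D: 0 + 3(33.88) = 101.7
Total out = 320.1 + 249 + 101.7 = 670.8 mol.

671 mol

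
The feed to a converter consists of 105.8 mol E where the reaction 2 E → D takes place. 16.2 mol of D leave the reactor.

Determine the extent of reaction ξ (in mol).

For D: n = n₀ + 1ξ → 16.2 = 0 + 1ξ, giving ξ = 16.2 mol.
Outlet amounts (n = n₀ + ν ξ):
  E: 105.8 − 2(16.2) = 73.4
  D: 0 + 1(16.2) = 16.2

ξ = 16.2 mol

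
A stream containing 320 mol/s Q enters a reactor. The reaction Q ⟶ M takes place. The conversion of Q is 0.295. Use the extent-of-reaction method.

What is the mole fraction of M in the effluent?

Q reacted = 0.295 × 320 = 94.4 mol/s; ν_Q = −1, so ξ = 94.4/1 = 94.4 mol/s.
Outlet amounts (n = n₀ + ν ξ):
  Q: 320 − 1(94.4) = 225.6
  M: 0 + 1(94.4) = 94.4
Total out = 320 mol/s; y_M = 94.4 / 320 = 0.295.

0.295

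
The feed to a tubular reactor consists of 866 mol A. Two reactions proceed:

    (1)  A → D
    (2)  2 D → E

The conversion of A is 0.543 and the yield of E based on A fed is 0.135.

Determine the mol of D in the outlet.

Conversion of A: A consumed = 1ξ₁ = 0.543 × 866 → ξ₁ = 470.2 mol.
Yield of E: 1ξ₂ / 866 = 0.135 → ξ₂ = 116.9 mol.
Outlet amounts (n = n₀ + Σ ν·ξ):
  A: 866 − 1(470.2) = 395.8
  D: 0 + 1(470.2) − 2(116.9) = 236.4
  E: 0 + 1(116.9) = 116.9

236 mol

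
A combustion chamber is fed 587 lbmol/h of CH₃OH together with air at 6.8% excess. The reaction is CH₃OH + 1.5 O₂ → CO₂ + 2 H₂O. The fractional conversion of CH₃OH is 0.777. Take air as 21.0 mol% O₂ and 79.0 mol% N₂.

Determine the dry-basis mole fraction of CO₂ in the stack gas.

0.104

Stoichiometric O₂ = 1.5 × 587 = 880.5 lbmol/h; O₂ fed = 880.5 × 1.068 = 940.4 lbmol/h.
N₂ fed = 940.4 × 79/21 = 3538 lbmol/h.
Fuel reacted = 0.777 × 587 → ξ = 456.1 lbmol/h.
Outlet (n = n₀ + ν ξ):
  CH₃OH: 587 − 1(456.1) = 130.9
  O₂: 940.4 − 1.5(456.1) = 256.2
  N₂: 3538 (inert)
  CO₂: 0 + 1(456.1) = 456.1
  H₂O: 0 + 2(456.1) = 912.2
Dry total = 4381 lbmol/h; y_CO₂ (dry) = 456.1 / 4381 = 0.1041.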